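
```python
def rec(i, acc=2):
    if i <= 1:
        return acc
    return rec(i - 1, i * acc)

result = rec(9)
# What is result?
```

Accumulator trace (n, acc): (9, 2) -> (8, 18) -> (7, 144) -> (6, 1008) -> (5, 6048) -> (4, 30240) -> (3, 120960) -> (2, 362880) -> (1, 725760) -> return 725760

Answer: 725760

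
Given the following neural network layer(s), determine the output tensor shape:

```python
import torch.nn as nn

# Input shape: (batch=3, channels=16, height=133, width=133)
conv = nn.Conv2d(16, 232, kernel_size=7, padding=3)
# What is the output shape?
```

Input: (3, 16, 133, 133) -> Output: (3, 232, 133, 133)

Answer: (3, 232, 133, 133)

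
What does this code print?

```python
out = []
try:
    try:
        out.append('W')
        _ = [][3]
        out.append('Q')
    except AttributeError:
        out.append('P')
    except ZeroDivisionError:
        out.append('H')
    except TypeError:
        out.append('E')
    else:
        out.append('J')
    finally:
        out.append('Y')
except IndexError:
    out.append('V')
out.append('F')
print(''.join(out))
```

Execution trace: 'W' (try body) → 'Y' (finally) → 'V' (outer except IndexError) → 'F' (after the try/except). Output: WYVF

Answer: WYVF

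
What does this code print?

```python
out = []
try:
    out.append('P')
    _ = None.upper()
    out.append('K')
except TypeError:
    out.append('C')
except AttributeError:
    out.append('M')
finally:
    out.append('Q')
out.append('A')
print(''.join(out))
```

Execution trace: 'P' (try body) → 'M' (except AttributeError) → 'Q' (finally) → 'A' (after the try/except). Output: PMQA

Answer: PMQA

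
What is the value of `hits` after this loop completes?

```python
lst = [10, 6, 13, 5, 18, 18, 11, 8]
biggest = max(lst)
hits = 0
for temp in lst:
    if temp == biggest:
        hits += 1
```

Count of max value 18 in [10, 6, 13, 5, 18, 18, 11, 8]
`hits` takes the values: 0 → 1 → 2

Answer: 2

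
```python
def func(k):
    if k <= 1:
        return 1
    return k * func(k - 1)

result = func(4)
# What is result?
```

func(4) = 4 * 3 * 2 * 1 = 24

Answer: 24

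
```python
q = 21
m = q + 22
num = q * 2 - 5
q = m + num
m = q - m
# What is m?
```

Trace:
`q = 21` → q = 21
`m = q + 22` → m = 43
`num = q * 2 - 5` → num = 37
`q = m + num` → q = 80
`m = q - m` → m = 37
So m = 37

Answer: 37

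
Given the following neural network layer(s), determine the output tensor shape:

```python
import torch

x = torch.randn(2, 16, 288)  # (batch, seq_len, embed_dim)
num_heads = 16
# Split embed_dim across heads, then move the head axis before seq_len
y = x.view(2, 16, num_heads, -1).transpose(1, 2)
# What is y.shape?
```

Input: (2, 16, 288) -> head_dim = 288 // 16 = 18; after view: (2, 16, 16, 18) -> after transpose(1, 2): (2, 16, 16, 18) -> Output: (2, 16, 16, 18)

Answer: (2, 16, 16, 18)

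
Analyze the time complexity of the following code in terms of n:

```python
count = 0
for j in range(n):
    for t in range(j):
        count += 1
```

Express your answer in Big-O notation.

Each loop level contributes: n × n. Multiplying the contributions gives O(n^2).

Answer: O(n^2)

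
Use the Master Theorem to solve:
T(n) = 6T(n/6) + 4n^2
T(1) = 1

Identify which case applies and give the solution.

a=6, b=6, f(n)=4n^2. log_6(6) = 1. Since c=2 > 1 and the regularity condition holds (6(n/6)^2 = (6/6^2)n^2 with 6/6^2 < 1), Case 3 applies: T(n) = Θ(f(n)) = O(n^2).

Answer: O(n^2) - Case 3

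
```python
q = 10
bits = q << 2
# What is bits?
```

Trace:
`q = 10` → q = 10
`bits = q << 2` → bits = 40
So bits = 40

Answer: 40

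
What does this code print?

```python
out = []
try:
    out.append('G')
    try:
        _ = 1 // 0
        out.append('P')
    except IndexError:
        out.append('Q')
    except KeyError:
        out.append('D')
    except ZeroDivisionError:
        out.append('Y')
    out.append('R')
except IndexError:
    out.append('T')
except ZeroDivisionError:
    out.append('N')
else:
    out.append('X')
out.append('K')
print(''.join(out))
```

Execution trace: 'G' (try body) → 'Y' (inner except ZeroDivisionError) → 'R' (try body, no exception) → 'X' (else) → 'K' (after the try/except). Output: GYRXK

Answer: GYRXK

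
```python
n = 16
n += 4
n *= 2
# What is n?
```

Trace:
`n = 16` → n = 16
`n += 4` → n = 20
`n *= 2` → n = 40
So n = 40

Answer: 40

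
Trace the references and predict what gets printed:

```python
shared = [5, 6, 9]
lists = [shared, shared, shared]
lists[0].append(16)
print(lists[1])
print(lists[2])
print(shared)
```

Key concept: list of same reference.
Step by step:
`shared = [5, 6, 9]` → shared = [5, 6, 9]
`lists = [shared, shared, shared]` → lists = [[5, 6, 9], [5, 6, 9], [5, 6, 9]]
`lists[0].append(16)` → shared = [5, 6, 9, 16]; lists = [[5, 6, 9, 16], [5, 6, 9, 16], [5, 6, 9, 16]]
`print(lists[1])` → prints [5, 6, 9, 16]
`print(lists[2])` → prints [5, 6, 9, 16]
`print(shared)` → prints [5, 6, 9, 16]

Answer:
[5, 6, 9, 16]
[5, 6, 9, 16]
[5, 6, 9, 16]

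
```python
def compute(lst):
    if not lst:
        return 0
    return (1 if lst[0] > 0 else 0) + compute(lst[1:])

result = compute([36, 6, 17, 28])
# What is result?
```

Count of positive elements in [36, 6, 17, 28] = 4

Answer: 4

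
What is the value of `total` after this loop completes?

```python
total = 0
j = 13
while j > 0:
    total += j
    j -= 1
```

Sum 13 down to 1
`total` takes the values: 0 → 13 → 25 → 36 → 46 → 55 → 63 → 70 → 76 → 81 → 85 → 88 → 90 → 91

Answer: 91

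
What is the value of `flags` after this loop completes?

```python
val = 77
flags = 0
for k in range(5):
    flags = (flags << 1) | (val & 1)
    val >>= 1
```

Reverse lowest 5 bits of 77
`flags` takes the values: 0 → 1 → 2 → 5 → 11 → 22

Answer: 22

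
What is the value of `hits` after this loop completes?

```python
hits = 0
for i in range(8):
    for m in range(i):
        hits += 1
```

Triangle number: 0+1+2+...+7
`hits` takes the values: 0 → 1 → 2 → 3 → 4 → 5 → 6 → 7 → 8 → 9 → 10 → 11 → 12 → 13 → 14 → 15 → 16 → 17 → 18 → 19 → 20 → 21 → 22 → 23 → 24 → 25 → 26 → 27 → 28

Answer: 28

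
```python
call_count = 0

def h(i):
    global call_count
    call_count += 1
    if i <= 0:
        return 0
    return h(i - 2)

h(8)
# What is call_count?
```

Linear recursion stepping by 2: 5 calls from i=8 down to ≤0.

Answer: 5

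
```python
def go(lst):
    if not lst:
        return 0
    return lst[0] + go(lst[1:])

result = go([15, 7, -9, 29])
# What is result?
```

15 + 7 + (-9) + 29 + 0 = 42

Answer: 42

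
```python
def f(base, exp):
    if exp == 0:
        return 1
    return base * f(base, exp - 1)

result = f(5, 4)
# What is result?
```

f(5, 4) = 5 * 5 * 5 * 5 = 625

Answer: 625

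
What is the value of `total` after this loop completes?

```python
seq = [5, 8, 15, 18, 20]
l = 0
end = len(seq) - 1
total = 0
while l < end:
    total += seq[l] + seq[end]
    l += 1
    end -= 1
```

Sum of pairs from ends
`total` takes the values: 0 → 25 → 51

Answer: 51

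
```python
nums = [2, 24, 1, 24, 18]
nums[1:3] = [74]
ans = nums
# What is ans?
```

Trace:
`nums = [2, 24, 1, 24, 18]` → nums = [2, 24, 1, 24, 18]
`nums[1:3] = [74]` → nums = [2, 74, 24, 18]
`ans = nums` → ans = [2, 74, 24, 18]
So ans = [2, 74, 24, 18]

Answer: [2, 74, 24, 18]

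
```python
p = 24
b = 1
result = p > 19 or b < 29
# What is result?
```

Trace:
`p = 24` → p = 24
`b = 1` → b = 1
`result = p > 19 or b < 29` → result = True
So result = True

Answer: True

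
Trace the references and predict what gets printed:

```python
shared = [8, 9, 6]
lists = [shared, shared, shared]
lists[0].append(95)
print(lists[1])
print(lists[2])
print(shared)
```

Key concept: list of same reference.
Step by step:
`shared = [8, 9, 6]` → shared = [8, 9, 6]
`lists = [shared, shared, shared]` → lists = [[8, 9, 6], [8, 9, 6], [8, 9, 6]]
`lists[0].append(95)` → shared = [8, 9, 6, 95]; lists = [[8, 9, 6, 95], [8, 9, 6, 95], [8, 9, 6, 95]]
`print(lists[1])` → prints [8, 9, 6, 95]
`print(lists[2])` → prints [8, 9, 6, 95]
`print(shared)` → prints [8, 9, 6, 95]

Answer:
[8, 9, 6, 95]
[8, 9, 6, 95]
[8, 9, 6, 95]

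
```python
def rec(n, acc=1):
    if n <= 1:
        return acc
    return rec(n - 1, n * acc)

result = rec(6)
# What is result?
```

Accumulator trace (n, acc): (6, 1) -> (5, 6) -> (4, 30) -> (3, 120) -> (2, 360) -> (1, 720) -> return 720

Answer: 720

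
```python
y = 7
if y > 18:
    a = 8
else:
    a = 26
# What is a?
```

Trace:
`y = 7` → y = 7
`if y > 18: ...` → y > 18 is False, take else branch → a = 26
So a = 26

Answer: 26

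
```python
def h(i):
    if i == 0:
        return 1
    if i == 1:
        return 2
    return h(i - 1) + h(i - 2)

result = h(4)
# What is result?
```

Build up from base cases: h(0)=1, h(1)=2, h(2)=3, h(3)=5, h(4)=8

Answer: 8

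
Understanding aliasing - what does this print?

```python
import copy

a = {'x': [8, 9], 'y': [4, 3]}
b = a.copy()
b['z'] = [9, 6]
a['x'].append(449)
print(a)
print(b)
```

Key concept: shallow copy of dict with mutable values.
Step by step:
`a = {'x': [8, 9], 'y': [4, 3]}` → a = {'x': [8, 9], 'y': [4, 3]}
`b = a.copy()` → b = {'x': [8, 9], 'y': [4, 3]}
`b['z'] = [9, 6]` → b = {'x': [8, 9], 'y': [4, 3], 'z': [9, 6]}
`a['x'].append(449)` → a = {'x': [8, 9, 449], 'y': [4, 3]}; b = {'x': [8, 9, 449], 'y': [4, 3], 'z': [9, 6]}
`print(a)` → prints {'x': [8, 9, 449], 'y': [4, 3]}
`print(b)` → prints {'x': [8, 9, 449], 'y': [4, 3], 'z': [9, 6]}

Answer:
{'x': [8, 9, 449], 'y': [4, 3]}
{'x': [8, 9, 449], 'y': [4, 3], 'z': [9, 6]}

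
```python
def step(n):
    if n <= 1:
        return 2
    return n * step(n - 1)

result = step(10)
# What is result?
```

step(10) = 10 * 9 * 8 * 7 * 6 * 5 * 4 * 3 * 2 * 2 = 7257600

Answer: 7257600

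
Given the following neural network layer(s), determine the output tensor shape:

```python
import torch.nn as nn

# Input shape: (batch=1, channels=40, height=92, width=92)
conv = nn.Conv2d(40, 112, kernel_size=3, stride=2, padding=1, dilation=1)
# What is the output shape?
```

Input: (1, 40, 92, 92) -> Output: (1, 112, 46, 46)

Answer: (1, 112, 46, 46)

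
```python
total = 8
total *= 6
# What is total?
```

Trace:
`total = 8` → total = 8
`total *= 6` → total = 48
So total = 48

Answer: 48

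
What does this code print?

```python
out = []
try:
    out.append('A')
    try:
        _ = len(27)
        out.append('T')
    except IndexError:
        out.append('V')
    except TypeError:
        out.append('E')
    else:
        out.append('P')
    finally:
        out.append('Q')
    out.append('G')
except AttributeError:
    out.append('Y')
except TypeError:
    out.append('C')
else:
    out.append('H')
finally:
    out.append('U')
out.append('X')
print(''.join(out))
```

Execution trace: 'A' (try body) → 'E' (inner except TypeError) → 'Q' (inner finally) → 'G' (try body, no exception) → 'H' (else) → 'U' (finally) → 'X' (after the try/except). Output: AEQGHUX

Answer: AEQGHUX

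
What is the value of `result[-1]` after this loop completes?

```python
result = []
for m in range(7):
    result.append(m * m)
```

Last element of squares 0 to 6
`result` takes the values: [] → [0] → [0, 1] → [0, 1, 4] → [0, 1, 4, 9] → [0, 1, 4, 9, 16] → [0, 1, 4, 9, 16, 25] → [0, 1, 4, 9, 16, 25, 36]
So `result[-1]` = 36

Answer: 36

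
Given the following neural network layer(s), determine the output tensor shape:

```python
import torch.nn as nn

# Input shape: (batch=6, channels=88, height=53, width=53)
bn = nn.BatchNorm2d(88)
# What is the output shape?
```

Input: (6, 88, 53, 53) -> Output: (6, 88, 53, 53)

Answer: (6, 88, 53, 53)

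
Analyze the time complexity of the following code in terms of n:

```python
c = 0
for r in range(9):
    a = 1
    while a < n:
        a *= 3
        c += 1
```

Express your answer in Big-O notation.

Each loop level contributes: 1 × log n. Multiplying the contributions gives O(log n).

Answer: O(log n)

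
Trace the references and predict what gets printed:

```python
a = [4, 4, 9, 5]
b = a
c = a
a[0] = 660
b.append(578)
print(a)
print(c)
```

Key concept: multiple aliases.
Step by step:
`a = [4, 4, 9, 5]` → a = [4, 4, 9, 5]
`b = a` → b = [4, 4, 9, 5] (same object as a)
`c = a` → c = [4, 4, 9, 5] (same object as a, b)
`a[0] = 660` → a = [660, 4, 9, 5] (same object as b, c); b = [660, 4, 9, 5] (same object as a, c); c = [660, 4, 9, 5] (same object as a, b)
`b.append(578)` → a = [660, 4, 9, 5, 578] (same object as b, c); b = [660, 4, 9, 5, 578] (same object as a, c); c = [660, 4, 9, 5, 578] (same object as a, b)
`print(a)` → prints [660, 4, 9, 5, 578]
`print(c)` → prints [660, 4, 9, 5, 578]

Answer:
[660, 4, 9, 5, 578]
[660, 4, 9, 5, 578]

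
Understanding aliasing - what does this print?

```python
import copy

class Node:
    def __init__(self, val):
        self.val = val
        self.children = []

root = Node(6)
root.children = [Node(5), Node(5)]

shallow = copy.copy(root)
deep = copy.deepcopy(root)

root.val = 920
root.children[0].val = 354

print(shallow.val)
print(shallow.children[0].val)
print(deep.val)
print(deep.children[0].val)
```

Key concept: deep copy with custom objects.
Step by step:
`root = Node(6)` → root = Node(val=6, children=[])
`root.children = [Node(5), Node(5)]` → root = Node(val=6, children=[Node(val=5, children=[]), Node(val=5, children=[])])
`shallow = copy.copy(root)` → shallow = Node(val=6, children=[Node(val=5, children=[]), Node(val=5, children=[])])
`deep = copy.deepcopy(root)` → deep = Node(val=6, children=[Node(val=5, children=[]), Node(val=5, children=[])])
`root.val = 920` → root = Node(val=920, children=[Node(val=5, children=[]), Node(val=5, children=[])])
`root.children[0].val = 354` → root = Node(val=920, children=[Node(val=354, children=[]), Node(val=5, children=[])]); shallow = Node(val=6, children=[Node(val=354, children=[]), Node(val=5, children=[])])
`print(shallow.val)` → prints 6
`print(shallow.children[0].val)` → prints 354
`print(deep.val)` → prints 6
`print(deep.children[0].val)` → prints 5

Answer:
6
354
6
5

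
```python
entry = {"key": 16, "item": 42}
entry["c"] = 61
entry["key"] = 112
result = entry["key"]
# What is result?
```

Trace:
`entry = {"key": 16, "item": 42}` → entry = {'key': 16, 'item': 42}
`entry["c"] = 61` → entry = {'key': 16, 'item': 42, 'c': 61}
`entry["key"] = 112` → entry = {'key': 112, 'item': 42, 'c': 61}
`result = entry["key"]` → result = 112
So result = 112

Answer: 112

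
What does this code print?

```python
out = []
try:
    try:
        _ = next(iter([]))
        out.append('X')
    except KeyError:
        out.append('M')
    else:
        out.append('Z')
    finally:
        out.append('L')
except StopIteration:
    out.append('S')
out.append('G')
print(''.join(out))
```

Execution trace: 'L' (finally) → 'S' (outer except StopIteration) → 'G' (after the try/except). Output: LSG

Answer: LSG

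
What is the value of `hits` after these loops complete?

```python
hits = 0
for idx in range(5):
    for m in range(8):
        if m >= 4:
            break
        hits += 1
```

Inner breaks at 4, outer runs 5 times
`hits` takes the values: 0 → 1 → 2 → 3 → 4 → 5 → 6 → 7 → 8 → 9 → 10 → 11 → 12 → 13 → 14 → 15 → 16 → 17 → 18 → 19 → 20

Answer: 20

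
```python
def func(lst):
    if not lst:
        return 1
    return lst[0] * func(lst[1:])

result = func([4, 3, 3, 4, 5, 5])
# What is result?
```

Product over [4, 3, 3, 4, 5, 5] = 4 * 3 * 3 * 4 * 5 * 5 = 3600

Answer: 3600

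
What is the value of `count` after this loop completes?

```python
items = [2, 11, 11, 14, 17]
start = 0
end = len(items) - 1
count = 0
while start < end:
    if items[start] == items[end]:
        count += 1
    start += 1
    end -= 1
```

Count matching pairs from ends
`count` takes the values: 0

Answer: 0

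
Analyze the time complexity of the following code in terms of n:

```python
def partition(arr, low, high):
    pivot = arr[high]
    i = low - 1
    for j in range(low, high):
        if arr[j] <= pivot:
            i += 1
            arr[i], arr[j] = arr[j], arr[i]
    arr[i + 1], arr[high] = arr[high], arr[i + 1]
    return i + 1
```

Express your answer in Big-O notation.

This is Lomuto partition (single pass over [low, high), where n = high - low). Time complexity: O(n).

Answer: O(n)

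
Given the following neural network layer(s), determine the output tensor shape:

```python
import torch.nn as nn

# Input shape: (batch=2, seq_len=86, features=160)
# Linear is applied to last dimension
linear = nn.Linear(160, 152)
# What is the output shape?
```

Input: (2, 86, 160) -> Output: (2, 86, 152)

Answer: (2, 86, 152)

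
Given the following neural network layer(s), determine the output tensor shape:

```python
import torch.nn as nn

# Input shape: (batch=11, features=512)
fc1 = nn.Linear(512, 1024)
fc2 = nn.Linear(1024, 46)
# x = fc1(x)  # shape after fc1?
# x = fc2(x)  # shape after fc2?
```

Input: (11, 512) -> after fc1: (11, 1024) -> Output: (11, 46)

Answer: (11, 46)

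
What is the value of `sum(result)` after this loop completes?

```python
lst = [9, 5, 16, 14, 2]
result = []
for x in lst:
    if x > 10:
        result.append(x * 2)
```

Sum of doubled values > 10
`result` takes the values: [] → [32] → [32, 28]
So `sum(result)` = 60

Answer: 60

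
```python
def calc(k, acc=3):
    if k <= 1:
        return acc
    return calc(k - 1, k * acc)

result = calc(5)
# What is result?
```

Accumulator trace (n, acc): (5, 3) -> (4, 15) -> (3, 60) -> (2, 180) -> (1, 360) -> return 360

Answer: 360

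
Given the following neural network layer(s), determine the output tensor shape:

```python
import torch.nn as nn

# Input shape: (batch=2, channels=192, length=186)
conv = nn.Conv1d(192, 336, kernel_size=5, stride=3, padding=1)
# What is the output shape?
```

Input: (2, 192, 186) -> Output: (2, 336, 62)

Answer: (2, 336, 62)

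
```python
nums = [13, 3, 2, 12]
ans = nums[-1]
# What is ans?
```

Trace:
`nums = [13, 3, 2, 12]` → nums = [13, 3, 2, 12]
`ans = nums[-1]` → ans = 12
So ans = 12

Answer: 12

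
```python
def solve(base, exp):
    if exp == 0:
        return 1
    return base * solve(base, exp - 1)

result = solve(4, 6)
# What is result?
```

solve(4, 6) = 4 * 4 * 4 * 4 * 4 * 4 = 4096

Answer: 4096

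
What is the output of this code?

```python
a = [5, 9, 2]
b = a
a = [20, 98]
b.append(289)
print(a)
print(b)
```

Key concept: rebinding vs mutation: a is rebound to a new list, b still points at the original.
Step by step:
`a = [5, 9, 2]` → a = [5, 9, 2]
`b = a` → b = [5, 9, 2] (same object as a)
`a = [20, 98]` → a = [20, 98]
`b.append(289)` → b = [5, 9, 2, 289]
`print(a)` → prints [20, 98]
`print(b)` → prints [5, 9, 2, 289]

Answer:
[20, 98]
[5, 9, 2, 289]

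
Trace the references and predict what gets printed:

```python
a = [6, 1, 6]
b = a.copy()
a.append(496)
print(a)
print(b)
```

Key concept: list.copy() creates independent copy.
Step by step:
`a = [6, 1, 6]` → a = [6, 1, 6]
`b = a.copy()` → b = [6, 1, 6]
`a.append(496)` → a = [6, 1, 6, 496]
`print(a)` → prints [6, 1, 6, 496]
`print(b)` → prints [6, 1, 6]

Answer:
[6, 1, 6, 496]
[6, 1, 6]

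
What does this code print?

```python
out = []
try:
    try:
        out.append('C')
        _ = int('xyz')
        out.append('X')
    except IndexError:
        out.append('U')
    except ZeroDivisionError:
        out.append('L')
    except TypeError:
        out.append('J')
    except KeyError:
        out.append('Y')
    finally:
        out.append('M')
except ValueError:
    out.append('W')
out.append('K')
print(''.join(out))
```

Execution trace: 'C' (try body) → 'M' (finally) → 'W' (outer except ValueError) → 'K' (after the try/except). Output: CMWK

Answer: CMWK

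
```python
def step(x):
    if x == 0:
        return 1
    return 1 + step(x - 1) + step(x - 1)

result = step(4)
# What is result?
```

step(x) = 1 + 2·step(x-1), step(0)=1. Closed form: (1+1)·2^4 - 1 = 31.

Answer: 31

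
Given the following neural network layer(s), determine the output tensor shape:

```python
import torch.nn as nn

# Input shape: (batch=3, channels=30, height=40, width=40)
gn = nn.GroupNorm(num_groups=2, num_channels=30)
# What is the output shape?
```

Input: (3, 30, 40, 40) -> Output: (3, 30, 40, 40)

Answer: (3, 30, 40, 40)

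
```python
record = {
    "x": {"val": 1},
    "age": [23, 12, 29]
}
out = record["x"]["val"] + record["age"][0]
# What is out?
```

Trace:
`record = { ...` → record = {'x': {'val': 1}, 'age': [23, 12, 29]}
`out = record["x"]["val"] + record["age"][0]` → out = 24
So out = 24

Answer: 24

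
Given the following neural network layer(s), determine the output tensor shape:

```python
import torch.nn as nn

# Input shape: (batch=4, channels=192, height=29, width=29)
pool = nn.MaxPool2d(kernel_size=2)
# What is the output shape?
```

Input: (4, 192, 29, 29) -> Output: (4, 192, 14, 14)

Answer: (4, 192, 14, 14)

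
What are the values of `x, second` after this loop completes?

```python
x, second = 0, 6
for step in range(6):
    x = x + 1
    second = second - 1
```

x goes 0→6, second goes 6→0
`x, second` takes the values: (0, 6) → (1, 6) → (1, 5) → (2, 5) → (2, 4) → (3, 4) → (3, 3) → (4, 3) → (4, 2) → (5, 2) → (5, 1) → (6, 1) → (6, 0)

Answer: 6, 0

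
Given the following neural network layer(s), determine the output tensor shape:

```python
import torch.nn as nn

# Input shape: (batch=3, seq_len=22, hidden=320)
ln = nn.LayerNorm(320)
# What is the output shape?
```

Input: (3, 22, 320) -> Output: (3, 22, 320)

Answer: (3, 22, 320)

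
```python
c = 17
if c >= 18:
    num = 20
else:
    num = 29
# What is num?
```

Trace:
`c = 17` → c = 17
`if c >= 18: ...` → c >= 18 is False, take else branch → num = 29
So num = 29

Answer: 29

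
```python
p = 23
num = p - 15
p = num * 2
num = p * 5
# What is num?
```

Trace:
`p = 23` → p = 23
`num = p - 15` → num = 8
`p = num * 2` → p = 16
`num = p * 5` → num = 80
So num = 80

Answer: 80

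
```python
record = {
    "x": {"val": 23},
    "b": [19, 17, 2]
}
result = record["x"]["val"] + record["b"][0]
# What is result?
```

Trace:
`record = { ...` → record = {'x': {'val': 23}, 'b': [19, 17, 2]}
`result = record["x"]["val"] + record["b"][0]` → result = 42
So result = 42

Answer: 42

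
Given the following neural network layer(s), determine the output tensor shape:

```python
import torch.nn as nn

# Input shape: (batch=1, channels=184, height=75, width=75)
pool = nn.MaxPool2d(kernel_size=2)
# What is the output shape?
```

Input: (1, 184, 75, 75) -> Output: (1, 184, 37, 37)

Answer: (1, 184, 37, 37)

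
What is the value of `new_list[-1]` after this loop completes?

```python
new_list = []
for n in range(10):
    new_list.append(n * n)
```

Last element of squares 0 to 9
`new_list` takes the values: [] → [0] → [0, 1] → [0, 1, 4] → [0, 1, 4, 9] → [0, 1, 4, 9, 16] → [0, 1, 4, 9, 16, 25] → [0, 1, 4, 9, 16, 25, 36] → [0, 1, 4, 9, 16, 25, 36, 49] → [0, 1, 4, 9, 16, 25, 36, 49, 64] → [0, 1, 4, 9, 16, 25, 36, 49, 64, 81]
So `new_list[-1]` = 81

Answer: 81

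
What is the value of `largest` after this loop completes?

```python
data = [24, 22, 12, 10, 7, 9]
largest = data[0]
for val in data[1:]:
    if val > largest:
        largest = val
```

Maximum of [24, 22, 12, 10, 7, 9]
`largest` takes the values: 24

Answer: 24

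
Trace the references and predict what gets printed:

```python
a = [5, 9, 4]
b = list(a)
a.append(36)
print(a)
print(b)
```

Key concept: list() constructor creates copy.
Step by step:
`a = [5, 9, 4]` → a = [5, 9, 4]
`b = list(a)` → b = [5, 9, 4]
`a.append(36)` → a = [5, 9, 4, 36]
`print(a)` → prints [5, 9, 4, 36]
`print(b)` → prints [5, 9, 4]

Answer:
[5, 9, 4, 36]
[5, 9, 4]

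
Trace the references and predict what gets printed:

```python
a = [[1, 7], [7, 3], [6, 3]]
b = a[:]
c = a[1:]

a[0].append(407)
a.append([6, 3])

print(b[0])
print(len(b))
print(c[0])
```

Key concept: slice with nested mutation.
Step by step:
`a = [[1, 7], [7, 3], [6, 3]]` → a = [[1, 7], [7, 3], [6, 3]]
`b = a[:]` → b = [[1, 7], [7, 3], [6, 3]]
`c = a[1:]` → c = [[7, 3], [6, 3]]
`a[0].append(407)` → a = [[1, 7, 407], [7, 3], [6, 3]]; b = [[1, 7, 407], [7, 3], [6, 3]]
`a.append([6, 3])` → a = [[1, 7, 407], [7, 3], [6, 3], [6, 3]]
`print(b[0])` → prints [1, 7, 407]
`print(len(b))` → prints 3
`print(c[0])` → prints [7, 3]

Answer:
[1, 7, 407]
3
[7, 3]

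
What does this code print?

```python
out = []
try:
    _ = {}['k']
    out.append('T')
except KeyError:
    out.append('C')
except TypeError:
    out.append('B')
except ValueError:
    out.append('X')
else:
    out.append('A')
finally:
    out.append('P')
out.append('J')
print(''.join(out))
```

Execution trace: 'C' (except KeyError) → 'P' (finally) → 'J' (after the try/except). Output: CPJ

Answer: CPJ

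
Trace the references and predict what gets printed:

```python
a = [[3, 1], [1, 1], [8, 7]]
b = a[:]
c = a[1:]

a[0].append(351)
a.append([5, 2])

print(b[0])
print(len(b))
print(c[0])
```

Key concept: slice with nested mutation.
Step by step:
`a = [[3, 1], [1, 1], [8, 7]]` → a = [[3, 1], [1, 1], [8, 7]]
`b = a[:]` → b = [[3, 1], [1, 1], [8, 7]]
`c = a[1:]` → c = [[1, 1], [8, 7]]
`a[0].append(351)` → a = [[3, 1, 351], [1, 1], [8, 7]]; b = [[3, 1, 351], [1, 1], [8, 7]]
`a.append([5, 2])` → a = [[3, 1, 351], [1, 1], [8, 7], [5, 2]]
`print(b[0])` → prints [3, 1, 351]
`print(len(b))` → prints 3
`print(c[0])` → prints [1, 1]

Answer:
[3, 1, 351]
3
[1, 1]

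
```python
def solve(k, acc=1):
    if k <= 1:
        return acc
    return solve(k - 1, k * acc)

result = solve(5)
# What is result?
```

Accumulator trace (n, acc): (5, 1) -> (4, 5) -> (3, 20) -> (2, 60) -> (1, 120) -> return 120

Answer: 120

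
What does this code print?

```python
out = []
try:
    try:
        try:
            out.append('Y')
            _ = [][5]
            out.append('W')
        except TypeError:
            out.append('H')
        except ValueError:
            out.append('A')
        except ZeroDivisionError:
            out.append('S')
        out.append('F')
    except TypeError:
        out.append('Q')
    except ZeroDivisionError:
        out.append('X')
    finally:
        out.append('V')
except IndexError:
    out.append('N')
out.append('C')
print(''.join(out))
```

Execution trace: 'Y' (inner try body) → 'V' (finally) → 'N' (outer except IndexError) → 'C' (after the try/except). Output: YVNC

Answer: YVNC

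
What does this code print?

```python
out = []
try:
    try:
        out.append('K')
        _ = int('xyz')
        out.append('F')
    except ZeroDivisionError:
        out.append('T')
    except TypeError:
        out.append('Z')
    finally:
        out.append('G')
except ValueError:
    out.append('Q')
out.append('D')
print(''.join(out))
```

Execution trace: 'K' (try body) → 'G' (finally) → 'Q' (outer except ValueError) → 'D' (after the try/except). Output: KGQD

Answer: KGQD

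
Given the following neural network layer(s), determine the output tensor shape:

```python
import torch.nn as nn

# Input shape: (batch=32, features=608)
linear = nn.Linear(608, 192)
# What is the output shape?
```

Input: (32, 608) -> Output: (32, 192)

Answer: (32, 192)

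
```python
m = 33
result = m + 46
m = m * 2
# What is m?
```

Trace:
`m = 33` → m = 33
`result = m + 46` → result = 79
`m = m * 2` → m = 66
So m = 66

Answer: 66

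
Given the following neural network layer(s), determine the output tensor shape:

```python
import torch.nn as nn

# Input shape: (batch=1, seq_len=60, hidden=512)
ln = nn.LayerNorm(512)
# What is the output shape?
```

Input: (1, 60, 512) -> Output: (1, 60, 512)

Answer: (1, 60, 512)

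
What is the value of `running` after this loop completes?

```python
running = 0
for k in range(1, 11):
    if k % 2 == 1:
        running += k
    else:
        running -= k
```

Add odd, subtract even
`running` takes the values: 0 → 1 → -1 → 2 → -2 → 3 → -3 → 4 → -4 → 5 → -5

Answer: -5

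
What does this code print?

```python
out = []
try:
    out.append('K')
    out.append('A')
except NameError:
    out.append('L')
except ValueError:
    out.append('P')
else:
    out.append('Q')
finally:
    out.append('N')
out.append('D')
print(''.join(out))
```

Execution trace: 'K' (try body) → 'A' (try body, no exception) → 'Q' (else) → 'N' (finally) → 'D' (after the try/except). Output: KAQND

Answer: KAQND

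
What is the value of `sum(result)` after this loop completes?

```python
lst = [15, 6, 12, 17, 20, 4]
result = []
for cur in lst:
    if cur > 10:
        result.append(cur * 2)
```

Sum of doubled values > 10
`result` takes the values: [] → [30] → [30, 24] → [30, 24, 34] → [30, 24, 34, 40]
So `sum(result)` = 128

Answer: 128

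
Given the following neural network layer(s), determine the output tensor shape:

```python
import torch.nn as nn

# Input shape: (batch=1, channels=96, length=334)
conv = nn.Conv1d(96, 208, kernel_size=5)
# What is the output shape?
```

Input: (1, 96, 334) -> Output: (1, 208, 330)

Answer: (1, 208, 330)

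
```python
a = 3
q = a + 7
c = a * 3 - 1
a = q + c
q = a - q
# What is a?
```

Trace:
`a = 3` → a = 3
`q = a + 7` → q = 10
`c = a * 3 - 1` → c = 8
`a = q + c` → a = 18
`q = a - q` → q = 8
So a = 18

Answer: 18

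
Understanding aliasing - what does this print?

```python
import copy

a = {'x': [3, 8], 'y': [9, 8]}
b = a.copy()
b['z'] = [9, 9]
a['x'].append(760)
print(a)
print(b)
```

Key concept: shallow copy of dict with mutable values.
Step by step:
`a = {'x': [3, 8], 'y': [9, 8]}` → a = {'x': [3, 8], 'y': [9, 8]}
`b = a.copy()` → b = {'x': [3, 8], 'y': [9, 8]}
`b['z'] = [9, 9]` → b = {'x': [3, 8], 'y': [9, 8], 'z': [9, 9]}
`a['x'].append(760)` → a = {'x': [3, 8, 760], 'y': [9, 8]}; b = {'x': [3, 8, 760], 'y': [9, 8], 'z': [9, 9]}
`print(a)` → prints {'x': [3, 8, 760], 'y': [9, 8]}
`print(b)` → prints {'x': [3, 8, 760], 'y': [9, 8], 'z': [9, 9]}

Answer:
{'x': [3, 8, 760], 'y': [9, 8]}
{'x': [3, 8, 760], 'y': [9, 8], 'z': [9, 9]}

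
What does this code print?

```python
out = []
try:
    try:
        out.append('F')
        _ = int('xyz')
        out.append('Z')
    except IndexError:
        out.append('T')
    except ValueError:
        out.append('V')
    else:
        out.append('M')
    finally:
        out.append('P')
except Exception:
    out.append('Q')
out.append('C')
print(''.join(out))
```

Execution trace: 'F' (inner try body) → 'V' (inner except ValueError) → 'P' (inner finally) → 'C' (after the try/except). Output: FVPC

Answer: FVPC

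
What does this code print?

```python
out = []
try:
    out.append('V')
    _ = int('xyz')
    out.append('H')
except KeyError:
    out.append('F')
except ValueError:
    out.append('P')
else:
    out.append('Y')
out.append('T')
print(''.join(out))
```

Execution trace: 'V' (try body) → 'P' (except ValueError) → 'T' (after the try/except). Output: VPT

Answer: VPT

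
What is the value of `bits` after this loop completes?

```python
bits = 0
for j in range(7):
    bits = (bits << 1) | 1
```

Build 7 consecutive 1-bits: 0b1111111
`bits` takes the values: 0 → 1 → 3 → 7 → 15 → 31 → 63 → 127

Answer: 127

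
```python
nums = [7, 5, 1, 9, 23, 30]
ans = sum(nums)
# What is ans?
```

Trace:
`nums = [7, 5, 1, 9, 23, 30]` → nums = [7, 5, 1, 9, 23, 30]
`ans = sum(nums)` → ans = 75
So ans = 75

Answer: 75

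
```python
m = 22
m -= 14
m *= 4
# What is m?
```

Trace:
`m = 22` → m = 22
`m -= 14` → m = 8
`m *= 4` → m = 32
So m = 32

Answer: 32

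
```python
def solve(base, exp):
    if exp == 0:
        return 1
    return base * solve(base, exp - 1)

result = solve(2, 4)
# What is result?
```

solve(2, 4) = 2 * 2 * 2 * 2 = 16

Answer: 16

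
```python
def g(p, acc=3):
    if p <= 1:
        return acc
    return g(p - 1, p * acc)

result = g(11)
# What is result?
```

Accumulator trace (n, acc): (11, 3) -> (10, 33) -> (9, 330) -> (8, 2970) -> (7, 23760) -> (6, 166320) -> (5, 997920) -> (4, 4989600) -> (3, 19958400) -> (2, 59875200) -> (1, 119750400) -> return 119750400

Answer: 119750400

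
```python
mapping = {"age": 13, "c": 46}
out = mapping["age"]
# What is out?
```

Trace:
`mapping = {"age": 13, "c": 46}` → mapping = {'age': 13, 'c': 46}
`out = mapping["age"]` → out = 13
So out = 13

Answer: 13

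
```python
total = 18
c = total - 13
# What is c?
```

Trace:
`total = 18` → total = 18
`c = total - 13` → c = 5
So c = 5

Answer: 5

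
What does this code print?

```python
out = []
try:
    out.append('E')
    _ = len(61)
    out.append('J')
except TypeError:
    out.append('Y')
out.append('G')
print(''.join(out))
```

Execution trace: 'E' (try body) → 'Y' (except TypeError) → 'G' (after the try/except). Output: EYG

Answer: EYG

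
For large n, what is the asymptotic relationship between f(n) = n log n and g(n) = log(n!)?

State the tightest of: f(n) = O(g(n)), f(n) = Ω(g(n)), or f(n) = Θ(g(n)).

n log n vs log(n!): f(n) = Θ(g(n)) — they are asymptotically equivalent (Stirling's approximation).

Answer: f(n) = Θ(g(n)) — they are asymptotically equivalent (Stirling's approximation).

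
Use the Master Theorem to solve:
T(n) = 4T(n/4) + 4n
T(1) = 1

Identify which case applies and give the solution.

a=4, b=4, f(n)=4n. log_4(4) = 1. Since c=1 = 1, Case 2 applies: T(n) = Θ(n^log_b(a) · log n) = O(n log n).

Answer: O(n log n) - Case 2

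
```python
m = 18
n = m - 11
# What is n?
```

Trace:
`m = 18` → m = 18
`n = m - 11` → n = 7
So n = 7

Answer: 7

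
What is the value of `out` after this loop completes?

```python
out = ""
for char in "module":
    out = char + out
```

Reverse 'module'
`out` takes the values: "" → "m" → "om" → "dom" → "udom" → "ludom" → "eludom"

Answer: "eludom"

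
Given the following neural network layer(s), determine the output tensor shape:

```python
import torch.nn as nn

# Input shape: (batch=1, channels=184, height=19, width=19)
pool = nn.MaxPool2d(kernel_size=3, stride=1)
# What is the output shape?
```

Input: (1, 184, 19, 19) -> Output: (1, 184, 17, 17)

Answer: (1, 184, 17, 17)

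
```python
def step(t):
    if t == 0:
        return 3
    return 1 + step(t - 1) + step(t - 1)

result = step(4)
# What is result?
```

step(t) = 1 + 2·step(t-1), step(0)=3. Closed form: (3+1)·2^4 - 1 = 63.

Answer: 63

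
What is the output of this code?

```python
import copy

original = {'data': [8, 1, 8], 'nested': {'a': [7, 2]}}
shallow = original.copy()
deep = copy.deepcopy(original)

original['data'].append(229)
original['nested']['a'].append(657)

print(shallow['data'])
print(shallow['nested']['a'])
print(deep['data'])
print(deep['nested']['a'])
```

Key concept: comparing shallow vs deep copy.
Step by step:
`original = {'data': [8, 1, 8], 'nested': {'a': [7, 2]}}` → original = {'data': [8, 1, 8], 'nested': {'a': [7, 2]}}
`shallow = original.copy()` → shallow = {'data': [8, 1, 8], 'nested': {'a': [7, 2]}}
`deep = copy.deepcopy(original)` → deep = {'data': [8, 1, 8], 'nested': {'a': [7, 2]}}
`original['data'].append(229)` → original = {'data': [8, 1, 8, 229], 'nested': {'a': [7, 2]}}; shallow = {'data': [8, 1, 8, 229], 'nested': {'a': [7, 2]}}
`original['nested']['a'].append(657)` → original = {'data': [8, 1, 8, 229], 'nested': {'a': [7, 2, 657]}}; shallow = {'data': [8, 1, 8, 229], 'nested': {'a': [7, 2, 657]}}
`print(shallow['data'])` → prints [8, 1, 8, 229]
`print(shallow['nested']['a'])` → prints [7, 2, 657]
`print(deep['data'])` → prints [8, 1, 8]
`print(deep['nested']['a'])` → prints [7, 2]

Answer:
[8, 1, 8, 229]
[7, 2, 657]
[8, 1, 8]
[7, 2]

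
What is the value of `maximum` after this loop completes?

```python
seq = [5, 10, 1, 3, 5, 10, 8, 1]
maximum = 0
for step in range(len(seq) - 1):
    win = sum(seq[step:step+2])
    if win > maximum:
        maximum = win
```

Max sum of 2-element window in [5, 10, 1, 3, 5, 10, 8, 1]
`maximum` takes the values: 0 → 15 → 18

Answer: 18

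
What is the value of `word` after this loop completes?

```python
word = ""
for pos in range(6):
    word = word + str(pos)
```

Concatenate digits 0 to 5
`word` takes the values: "" → "0" → "01" → "012" → "0123" → "01234" → "012345"

Answer: "012345"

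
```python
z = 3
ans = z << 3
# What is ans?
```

Trace:
`z = 3` → z = 3
`ans = z << 3` → ans = 24
So ans = 24

Answer: 24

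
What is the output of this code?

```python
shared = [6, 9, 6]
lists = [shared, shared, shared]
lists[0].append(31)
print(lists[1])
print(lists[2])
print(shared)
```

Key concept: list of same reference.
Step by step:
`shared = [6, 9, 6]` → shared = [6, 9, 6]
`lists = [shared, shared, shared]` → lists = [[6, 9, 6], [6, 9, 6], [6, 9, 6]]
`lists[0].append(31)` → shared = [6, 9, 6, 31]; lists = [[6, 9, 6, 31], [6, 9, 6, 31], [6, 9, 6, 31]]
`print(lists[1])` → prints [6, 9, 6, 31]
`print(lists[2])` → prints [6, 9, 6, 31]
`print(shared)` → prints [6, 9, 6, 31]

Answer:
[6, 9, 6, 31]
[6, 9, 6, 31]
[6, 9, 6, 31]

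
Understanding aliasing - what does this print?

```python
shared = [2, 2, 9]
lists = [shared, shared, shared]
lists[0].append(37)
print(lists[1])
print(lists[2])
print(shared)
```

Key concept: list of same reference.
Step by step:
`shared = [2, 2, 9]` → shared = [2, 2, 9]
`lists = [shared, shared, shared]` → lists = [[2, 2, 9], [2, 2, 9], [2, 2, 9]]
`lists[0].append(37)` → shared = [2, 2, 9, 37]; lists = [[2, 2, 9, 37], [2, 2, 9, 37], [2, 2, 9, 37]]
`print(lists[1])` → prints [2, 2, 9, 37]
`print(lists[2])` → prints [2, 2, 9, 37]
`print(shared)` → prints [2, 2, 9, 37]

Answer:
[2, 2, 9, 37]
[2, 2, 9, 37]
[2, 2, 9, 37]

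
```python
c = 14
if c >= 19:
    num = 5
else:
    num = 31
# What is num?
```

Trace:
`c = 14` → c = 14
`if c >= 19: ...` → c >= 19 is False, take else branch → num = 31
So num = 31

Answer: 31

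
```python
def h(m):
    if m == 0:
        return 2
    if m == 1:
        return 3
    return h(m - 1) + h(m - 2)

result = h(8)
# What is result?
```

Build up from base cases: h(0)=2, h(1)=3, h(2)=5, h(3)=8, h(4)=13, h(5)=21, h(6)=34, ..., h(8)=89

Answer: 89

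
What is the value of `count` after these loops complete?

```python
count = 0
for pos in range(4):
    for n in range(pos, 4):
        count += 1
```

Upper triangle: 4 + 3 + ... + 1
`count` takes the values: 0 → 1 → 2 → 3 → 4 → 5 → 6 → 7 → 8 → 9 → 10

Answer: 10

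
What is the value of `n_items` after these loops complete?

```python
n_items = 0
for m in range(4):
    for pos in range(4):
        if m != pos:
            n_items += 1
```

4² - 4 (exclude diagonal)
`n_items` takes the values: 0 → 1 → 2 → 3 → 4 → 5 → 6 → 7 → 8 → 9 → 10 → 11 → 12

Answer: 12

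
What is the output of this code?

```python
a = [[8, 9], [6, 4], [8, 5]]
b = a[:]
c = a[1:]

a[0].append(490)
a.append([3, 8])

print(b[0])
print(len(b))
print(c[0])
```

Key concept: slice with nested mutation.
Step by step:
`a = [[8, 9], [6, 4], [8, 5]]` → a = [[8, 9], [6, 4], [8, 5]]
`b = a[:]` → b = [[8, 9], [6, 4], [8, 5]]
`c = a[1:]` → c = [[6, 4], [8, 5]]
`a[0].append(490)` → a = [[8, 9, 490], [6, 4], [8, 5]]; b = [[8, 9, 490], [6, 4], [8, 5]]
`a.append([3, 8])` → a = [[8, 9, 490], [6, 4], [8, 5], [3, 8]]
`print(b[0])` → prints [8, 9, 490]
`print(len(b))` → prints 3
`print(c[0])` → prints [6, 4]

Answer:
[8, 9, 490]
3
[6, 4]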